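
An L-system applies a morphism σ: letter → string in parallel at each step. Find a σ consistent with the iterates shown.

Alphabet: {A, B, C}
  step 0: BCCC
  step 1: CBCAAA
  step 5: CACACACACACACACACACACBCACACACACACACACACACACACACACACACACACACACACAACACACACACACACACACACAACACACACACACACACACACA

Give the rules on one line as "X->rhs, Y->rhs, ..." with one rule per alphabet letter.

A->CAC, B->CBC, C->A

  step 0 ⇒ step 1: BCCC ⇒ CBC·A·A·A
    B ↦ CBC
    C ↦ A
    A ↦ CAC  (constrained at step 1)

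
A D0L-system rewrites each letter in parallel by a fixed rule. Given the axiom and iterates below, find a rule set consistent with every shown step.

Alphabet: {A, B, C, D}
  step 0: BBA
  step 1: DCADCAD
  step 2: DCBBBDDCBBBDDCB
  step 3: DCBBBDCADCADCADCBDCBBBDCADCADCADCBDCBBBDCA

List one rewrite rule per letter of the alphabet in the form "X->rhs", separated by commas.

  step 2 ⇒ step 3: DCBBBDDCBBBDDCB ⇒ DCB·BB·DCA·DCA·DCA·DCB·DCB·BB·DCA·DCA·DCA·DCB·DCB·BB·DCA
    B ↦ DCA
    C ↦ BB
    D ↦ DCB
  step 0 ⇒ step 1: BBA ⇒ DCA·DCA·D
    A ↦ D

A->D, B->DCA, C->BB, D->DCB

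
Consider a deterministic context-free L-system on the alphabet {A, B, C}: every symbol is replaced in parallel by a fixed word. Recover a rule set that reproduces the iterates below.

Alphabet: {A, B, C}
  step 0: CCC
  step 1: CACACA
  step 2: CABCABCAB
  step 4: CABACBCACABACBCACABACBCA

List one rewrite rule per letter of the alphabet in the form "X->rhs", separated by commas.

  step 1 ⇒ step 2: CACACA ⇒ CA·B·CA·B·CA·B
    A ↦ B
    C ↦ CA
    B ↦ AC  (constrained at step 2)

A->B, B->AC, C->CA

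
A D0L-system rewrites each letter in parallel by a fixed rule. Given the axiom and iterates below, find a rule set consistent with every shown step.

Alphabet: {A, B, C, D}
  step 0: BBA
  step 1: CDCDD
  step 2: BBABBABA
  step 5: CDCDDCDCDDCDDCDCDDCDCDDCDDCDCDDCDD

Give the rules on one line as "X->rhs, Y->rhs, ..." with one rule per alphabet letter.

A->D, B->CD, C->B, D->BA

  step 1 ⇒ step 2: CDCDD ⇒ B·BA·B·BA·BA
    C ↦ B
    D ↦ BA
  step 0 ⇒ step 1: BBA ⇒ CD·CD·D
    A ↦ D
  step 0 ⇒ step 1: BBA ⇒ CD·CD·D
    B ↦ CD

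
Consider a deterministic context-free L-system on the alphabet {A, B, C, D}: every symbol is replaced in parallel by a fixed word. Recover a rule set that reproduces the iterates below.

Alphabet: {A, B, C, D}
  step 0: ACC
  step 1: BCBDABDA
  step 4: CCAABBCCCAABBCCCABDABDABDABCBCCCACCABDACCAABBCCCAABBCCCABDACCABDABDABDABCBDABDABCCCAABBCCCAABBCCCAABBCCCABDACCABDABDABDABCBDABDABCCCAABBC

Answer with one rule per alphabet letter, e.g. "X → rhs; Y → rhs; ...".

  step 0 ⇒ step 1: ACC ⇒ BC·BDA·BDA
    A ↦ BC
    C ↦ BDA
    B ↦ CCA  (constrained at step 1)
    D ↦ AB  (constrained at step 1)

A->BC, B->CCA, C->BDA, D->AB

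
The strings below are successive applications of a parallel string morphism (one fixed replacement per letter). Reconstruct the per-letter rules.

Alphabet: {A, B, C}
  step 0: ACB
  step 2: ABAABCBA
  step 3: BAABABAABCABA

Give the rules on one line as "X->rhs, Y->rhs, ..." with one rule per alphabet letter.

  step 2 ⇒ step 3: ABAABCBA ⇒ BA·A·BA·BA·A·BC·A·BA
    A ↦ BA
    B ↦ A
    C ↦ BC

A->BA, B->A, C->BC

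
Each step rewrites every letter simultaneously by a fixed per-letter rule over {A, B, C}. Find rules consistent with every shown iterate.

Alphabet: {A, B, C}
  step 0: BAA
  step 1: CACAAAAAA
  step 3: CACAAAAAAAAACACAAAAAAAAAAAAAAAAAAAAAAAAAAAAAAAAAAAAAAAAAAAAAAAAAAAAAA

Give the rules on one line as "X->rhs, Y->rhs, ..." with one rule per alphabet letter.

A->AAA, B->CAC, C->B

  step 0 ⇒ step 1: BAA ⇒ CAC·AAA·AAA
    A ↦ AAA
    B ↦ CAC
    C ↦ B  (constrained at step 1)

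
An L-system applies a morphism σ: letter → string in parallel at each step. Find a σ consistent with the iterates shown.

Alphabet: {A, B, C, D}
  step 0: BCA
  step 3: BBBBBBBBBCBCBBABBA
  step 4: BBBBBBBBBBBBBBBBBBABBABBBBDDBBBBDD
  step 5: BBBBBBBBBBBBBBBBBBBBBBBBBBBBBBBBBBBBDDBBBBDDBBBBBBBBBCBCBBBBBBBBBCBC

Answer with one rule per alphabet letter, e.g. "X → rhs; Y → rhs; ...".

A->DD, B->BB, C->A, D->BC

  step 4 ⇒ step 5: BBBBBBBBBBBBBBBBBBABBABBBBDDBBBBDD ⇒ BB·BB·BB·BB·BB·BB·BB·BB·BB·BB·BB·BB·BB·BB·BB·BB·BB·BB·DD·BB·BB·DD·BB·BB·BB·BB·BC·BC·BB·BB·BB·BB·BC·BC
    A ↦ DD
    B ↦ BB
    D ↦ BC
  step 3 ⇒ step 4: BBBBBBBBBCBCBBABBA ⇒ BB·BB·BB·BB·BB·BB·BB·BB·BB·A·BB·A·BB·BB·DD·BB·BB·DD
    C ↦ A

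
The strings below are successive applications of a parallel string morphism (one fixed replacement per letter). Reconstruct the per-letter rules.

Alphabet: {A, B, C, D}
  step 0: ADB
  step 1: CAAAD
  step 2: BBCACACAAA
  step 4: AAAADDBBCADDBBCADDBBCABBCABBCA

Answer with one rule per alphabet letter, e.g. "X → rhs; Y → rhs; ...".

  step 1 ⇒ step 2: CAAAD ⇒ BB·CA·CA·CA·AA
    A ↦ CA
    C ↦ BB
    D ↦ AA
  step 0 ⇒ step 1: ADB ⇒ CA·AA·D
    B ↦ D

A->CA, B->D, C->BB, D->AA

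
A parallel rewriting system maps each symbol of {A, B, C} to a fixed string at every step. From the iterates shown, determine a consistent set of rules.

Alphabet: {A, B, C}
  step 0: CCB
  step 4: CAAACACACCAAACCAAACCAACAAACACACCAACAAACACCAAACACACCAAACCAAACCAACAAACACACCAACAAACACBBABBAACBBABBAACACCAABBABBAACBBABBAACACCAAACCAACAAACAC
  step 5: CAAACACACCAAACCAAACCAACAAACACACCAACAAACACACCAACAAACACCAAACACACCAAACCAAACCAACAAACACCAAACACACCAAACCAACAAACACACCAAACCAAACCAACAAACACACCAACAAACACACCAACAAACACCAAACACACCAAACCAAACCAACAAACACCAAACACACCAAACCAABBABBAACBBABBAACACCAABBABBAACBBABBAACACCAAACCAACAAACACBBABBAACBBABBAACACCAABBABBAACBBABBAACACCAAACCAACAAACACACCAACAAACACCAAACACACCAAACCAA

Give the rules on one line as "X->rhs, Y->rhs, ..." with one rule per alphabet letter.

A->AC, B->BBA, C->CAA

  step 4 ⇒ step 5: CAAACACACCAAACCAAACCAACAAACACACCAACAAACACCAAACACACCAAACCAAACCAACAAACACACCAACAAACACBBABBAACBBABBAACACCAABBABBAACBBABBAACACCAAACCAACAAACAC ⇒ CAA·AC·AC·AC·CAA·AC·CAA·AC·CAA·CAA·AC·AC·AC·CAA·CAA·AC·AC·AC·CAA·CAA·AC·AC·CAA·AC·AC·AC·CAA·AC·CAA·AC·CAA·CAA·AC·AC·CAA·AC·AC·AC·CAA·AC·CAA·CAA·AC·AC·AC·CAA·AC·CAA·AC·CAA·CAA·AC·AC·AC·CAA·CAA·AC·AC·AC·CAA·CAA·AC·AC·CAA·AC·AC·AC·CAA·AC·CAA·AC·CAA·CAA·AC·AC·CAA·AC·AC·AC·CAA·AC·CAA·BBA·BBA·AC·BBA·BBA·AC·AC·CAA·BBA·BBA·AC·BBA·BBA·AC·AC·CAA·AC·CAA·CAA·AC·AC·BBA·BBA·AC·BBA·BBA·AC·AC·CAA·BBA·BBA·AC·BBA·BBA·AC·AC·CAA·AC·CAA·CAA·AC·AC·AC·CAA·CAA·AC·AC·CAA·AC·AC·AC·CAA·AC·CAA
    A ↦ AC
    B ↦ BBA
    C ↦ CAA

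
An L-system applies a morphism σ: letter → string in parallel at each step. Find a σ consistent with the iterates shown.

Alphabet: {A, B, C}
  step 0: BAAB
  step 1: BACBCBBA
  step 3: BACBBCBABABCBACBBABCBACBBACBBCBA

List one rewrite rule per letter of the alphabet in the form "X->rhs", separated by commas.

  step 0 ⇒ step 1: BAAB ⇒ BA·CB·CB·BA
    A ↦ CB
    B ↦ BA
    C ↦ BC  (constrained at step 1)

A->CB, B->BA, C->BC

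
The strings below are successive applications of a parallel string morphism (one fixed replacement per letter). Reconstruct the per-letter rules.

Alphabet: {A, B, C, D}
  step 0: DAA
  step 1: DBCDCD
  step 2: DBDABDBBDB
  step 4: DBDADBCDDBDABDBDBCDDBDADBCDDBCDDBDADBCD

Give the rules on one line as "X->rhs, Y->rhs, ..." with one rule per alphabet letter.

A->CD, B->DA, C->B, D->DB

  step 1 ⇒ step 2: DBCDCD ⇒ DB·DA·B·DB·B·DB
    B ↦ DA
    C ↦ B
    D ↦ DB
  step 0 ⇒ step 1: DAA ⇒ DB·CD·CD
    A ↦ CD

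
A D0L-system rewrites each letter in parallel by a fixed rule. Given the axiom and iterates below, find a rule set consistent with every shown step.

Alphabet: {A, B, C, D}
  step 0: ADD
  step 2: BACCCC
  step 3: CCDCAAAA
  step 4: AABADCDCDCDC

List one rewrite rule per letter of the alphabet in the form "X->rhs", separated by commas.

  step 3 ⇒ step 4: CCDCAAAA ⇒ A·A·B·A·DC·DC·DC·DC
    A ↦ DC
    C ↦ A
    D ↦ B
  step 2 ⇒ step 3: BACCCC ⇒ CC·DC·A·A·A·A
    B ↦ CC

A->DC, B->CC, C->A, D->B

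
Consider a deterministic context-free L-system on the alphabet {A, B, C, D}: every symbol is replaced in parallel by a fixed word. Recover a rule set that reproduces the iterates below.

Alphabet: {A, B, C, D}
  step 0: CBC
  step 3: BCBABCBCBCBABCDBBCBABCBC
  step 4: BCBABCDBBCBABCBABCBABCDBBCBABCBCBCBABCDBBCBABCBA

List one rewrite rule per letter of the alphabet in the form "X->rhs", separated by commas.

  step 3 ⇒ step 4: BCBABCBCBCBABCDBBCBABCBC ⇒ BC·BA·BC·DB·BC·BA·BC·BA·BC·BA·BC·DB·BC·BA·BC·BC·BC·BA·BC·DB·BC·BA·BC·BA
    A ↦ DB
    B ↦ BC
    C ↦ BA
    D ↦ BC

A->DB, B->BC, C->BA, D->BC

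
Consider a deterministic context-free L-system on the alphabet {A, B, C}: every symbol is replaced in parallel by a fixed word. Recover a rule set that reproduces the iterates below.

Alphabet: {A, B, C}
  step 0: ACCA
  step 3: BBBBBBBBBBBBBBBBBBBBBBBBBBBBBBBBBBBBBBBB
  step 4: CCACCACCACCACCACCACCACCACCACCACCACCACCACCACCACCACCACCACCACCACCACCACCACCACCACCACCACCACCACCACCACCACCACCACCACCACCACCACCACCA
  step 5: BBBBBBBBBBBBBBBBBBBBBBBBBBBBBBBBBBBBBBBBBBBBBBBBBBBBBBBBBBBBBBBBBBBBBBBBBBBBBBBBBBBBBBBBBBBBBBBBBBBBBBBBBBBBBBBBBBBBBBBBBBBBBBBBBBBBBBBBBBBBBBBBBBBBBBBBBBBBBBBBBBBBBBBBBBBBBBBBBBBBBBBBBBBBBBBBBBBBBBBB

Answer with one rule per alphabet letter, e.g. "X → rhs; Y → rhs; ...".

  step 4 ⇒ step 5: CCACCACCACCACCACCACCACCACCACCACCACCACCACCACCACCACCACCACCACCACCACCACCACCACCACCACCACCACCACCACCACCACCACCACCACCACCACCACCACCA ⇒ B·B·BBB·B·B·BBB·B·B·BBB·B·B·BBB·B·B·BBB·B·B·BBB·B·B·BBB·B·B·BBB·B·B·BBB·B·B·BBB·B·B·BBB·B·B·BBB·B·B·BBB·B·B·BBB·B·B·BBB·B·B·BBB·B·B·BBB·B·B·BBB·B·B·BBB·B·B·BBB·B·B·BBB·B·B·BBB·B·B·BBB·B·B·BBB·B·B·BBB·B·B·BBB·B·B·BBB·B·B·BBB·B·B·BBB·B·B·BBB·B·B·BBB·B·B·BBB·B·B·BBB·B·B·BBB·B·B·BBB·B·B·BBB·B·B·BBB·B·B·BBB·B·B·BBB·B·B·BBB
    A ↦ BBB
    C ↦ B
  step 3 ⇒ step 4: BBBBBBBBBBBBBBBBBBBBBBBBBBBBBBBBBBBBBBBB ⇒ CCA·CCA·CCA·CCA·CCA·CCA·CCA·CCA·CCA·CCA·CCA·CCA·CCA·CCA·CCA·CCA·CCA·CCA·CCA·CCA·CCA·CCA·CCA·CCA·CCA·CCA·CCA·CCA·CCA·CCA·CCA·CCA·CCA·CCA·CCA·CCA·CCA·CCA·CCA·CCA
    B ↦ CCA

A->BBB, B->CCA, C->B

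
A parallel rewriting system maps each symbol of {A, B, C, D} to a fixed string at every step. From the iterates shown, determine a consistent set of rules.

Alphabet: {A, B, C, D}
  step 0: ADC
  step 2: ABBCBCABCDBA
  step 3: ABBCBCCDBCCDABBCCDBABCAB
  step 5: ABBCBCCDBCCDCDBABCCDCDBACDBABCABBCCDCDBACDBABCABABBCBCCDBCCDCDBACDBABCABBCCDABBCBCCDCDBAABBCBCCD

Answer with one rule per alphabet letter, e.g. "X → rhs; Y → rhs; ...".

A->AB, B->BC, C->CD, D->BA

  step 2 ⇒ step 3: ABBCBCABCDBA ⇒ AB·BC·BC·CD·BC·CD·AB·BC·CD·BA·BC·AB
    A ↦ AB
    B ↦ BC
    C ↦ CD
    D ↦ BA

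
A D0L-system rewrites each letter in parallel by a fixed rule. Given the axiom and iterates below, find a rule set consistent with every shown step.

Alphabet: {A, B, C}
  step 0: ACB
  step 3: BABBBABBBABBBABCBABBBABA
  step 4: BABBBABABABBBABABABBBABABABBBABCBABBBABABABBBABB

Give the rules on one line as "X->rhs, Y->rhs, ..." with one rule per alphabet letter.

  step 3 ⇒ step 4: BABBBABBBABBBABCBABBBABA ⇒ BA·BB·BA·BA·BA·BB·BA·BA·BA·BB·BA·BA·BA·BB·BA·BC·BA·BB·BA·BA·BA·BB·BA·BB
    A ↦ BB
    B ↦ BA
    C ↦ BC

A->BB, B->BA, C->BC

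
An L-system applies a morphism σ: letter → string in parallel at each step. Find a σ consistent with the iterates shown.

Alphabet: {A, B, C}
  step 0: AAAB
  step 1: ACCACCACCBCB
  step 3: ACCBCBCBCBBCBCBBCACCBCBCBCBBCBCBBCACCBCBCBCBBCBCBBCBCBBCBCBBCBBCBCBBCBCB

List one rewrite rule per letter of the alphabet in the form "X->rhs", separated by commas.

A->ACC, B->BCB, C->BC

  step 0 ⇒ step 1: AAAB ⇒ ACC·ACC·ACC·BCB
    A ↦ ACC
    B ↦ BCB
    C ↦ BC  (constrained at step 1)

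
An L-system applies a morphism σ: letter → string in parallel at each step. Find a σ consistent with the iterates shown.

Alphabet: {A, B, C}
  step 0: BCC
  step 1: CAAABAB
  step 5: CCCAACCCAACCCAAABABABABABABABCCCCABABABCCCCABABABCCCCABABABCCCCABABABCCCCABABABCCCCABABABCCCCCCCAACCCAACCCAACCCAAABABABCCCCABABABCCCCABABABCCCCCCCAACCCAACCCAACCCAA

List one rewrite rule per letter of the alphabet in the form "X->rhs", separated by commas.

  step 0 ⇒ step 1: BCC ⇒ CAA·AB·AB
    B ↦ CAA
    C ↦ AB
    A ↦ CC  (constrained at step 1)

A->CC, B->CAA, C->AB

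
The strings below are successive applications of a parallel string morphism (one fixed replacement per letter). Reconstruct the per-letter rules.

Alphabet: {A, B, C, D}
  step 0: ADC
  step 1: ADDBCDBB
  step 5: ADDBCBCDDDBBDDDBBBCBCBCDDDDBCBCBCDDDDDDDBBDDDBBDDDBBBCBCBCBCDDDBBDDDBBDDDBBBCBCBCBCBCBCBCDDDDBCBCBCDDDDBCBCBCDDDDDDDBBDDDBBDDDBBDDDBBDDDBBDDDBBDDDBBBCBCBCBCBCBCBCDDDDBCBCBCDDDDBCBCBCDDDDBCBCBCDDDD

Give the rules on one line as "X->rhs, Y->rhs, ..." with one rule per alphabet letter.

  step 0 ⇒ step 1: ADC ⇒ ADD·BC·DBB
    A ↦ ADD
    C ↦ DBB
    D ↦ BC
    B ↦ DD  (constrained at step 1)

A->ADD, B->DD, C->DBB, D->BC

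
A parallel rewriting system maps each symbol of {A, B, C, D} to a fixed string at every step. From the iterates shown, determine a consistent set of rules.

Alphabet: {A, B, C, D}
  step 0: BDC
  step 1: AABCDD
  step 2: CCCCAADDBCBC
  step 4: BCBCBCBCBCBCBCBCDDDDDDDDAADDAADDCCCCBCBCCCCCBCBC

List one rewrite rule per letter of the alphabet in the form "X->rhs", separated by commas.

A->CC, B->AA, C->DD, D->BC

  step 1 ⇒ step 2: AABCDD ⇒ CC·CC·AA·DD·BC·BC
    A ↦ CC
    B ↦ AA
    C ↦ DD
    D ↦ BC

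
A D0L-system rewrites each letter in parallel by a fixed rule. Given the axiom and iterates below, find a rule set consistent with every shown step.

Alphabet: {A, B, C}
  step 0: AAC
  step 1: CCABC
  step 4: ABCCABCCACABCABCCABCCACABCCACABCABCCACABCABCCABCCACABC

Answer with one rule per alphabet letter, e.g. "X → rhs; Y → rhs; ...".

  step 0 ⇒ step 1: AAC ⇒ C·C·ABC
    A ↦ C
    C ↦ ABC
    B ↦ AC  (constrained at step 1)

A->C, B->AC, C->ABC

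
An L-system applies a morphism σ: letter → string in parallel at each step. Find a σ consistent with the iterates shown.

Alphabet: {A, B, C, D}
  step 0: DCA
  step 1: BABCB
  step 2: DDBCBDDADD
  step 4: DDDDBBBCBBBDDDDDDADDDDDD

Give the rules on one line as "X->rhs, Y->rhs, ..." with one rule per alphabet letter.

A->BCB, B->DD, C->A, D->B

  step 1 ⇒ step 2: BABCB ⇒ DD·BCB·DD·A·DD
    A ↦ BCB
    B ↦ DD
    C ↦ A
  step 0 ⇒ step 1: DCA ⇒ B·A·BCB
    D ↦ B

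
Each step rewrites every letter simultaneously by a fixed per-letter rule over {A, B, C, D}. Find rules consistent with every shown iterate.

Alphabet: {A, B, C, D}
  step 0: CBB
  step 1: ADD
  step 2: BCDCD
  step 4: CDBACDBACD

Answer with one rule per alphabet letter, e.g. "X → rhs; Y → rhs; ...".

  step 1 ⇒ step 2: ADD ⇒ B·CD·CD
    A ↦ B
    D ↦ CD
  step 0 ⇒ step 1: CBB ⇒ A·D·D
    B ↦ D
  step 0 ⇒ step 1: CBB ⇒ A·D·D
    C ↦ A

A->B, B->D, C->A, D->CD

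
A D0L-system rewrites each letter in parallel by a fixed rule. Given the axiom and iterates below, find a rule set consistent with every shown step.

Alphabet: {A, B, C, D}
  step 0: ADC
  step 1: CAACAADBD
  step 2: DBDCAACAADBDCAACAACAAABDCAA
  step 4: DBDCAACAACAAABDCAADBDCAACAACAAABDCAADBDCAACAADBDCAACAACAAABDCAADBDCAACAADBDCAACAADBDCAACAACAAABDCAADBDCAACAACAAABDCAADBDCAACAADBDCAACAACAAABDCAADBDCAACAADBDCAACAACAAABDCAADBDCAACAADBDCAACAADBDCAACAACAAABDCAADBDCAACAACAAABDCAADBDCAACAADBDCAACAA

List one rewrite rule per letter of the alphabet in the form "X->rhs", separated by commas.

A->CAA, B->ABD, C->DBD, D->CAA

  step 1 ⇒ step 2: CAACAADBD ⇒ DBD·CAA·CAA·DBD·CAA·CAA·CAA·ABD·CAA
    A ↦ CAA
    B ↦ ABD
    C ↦ DBD
    D ↦ CAA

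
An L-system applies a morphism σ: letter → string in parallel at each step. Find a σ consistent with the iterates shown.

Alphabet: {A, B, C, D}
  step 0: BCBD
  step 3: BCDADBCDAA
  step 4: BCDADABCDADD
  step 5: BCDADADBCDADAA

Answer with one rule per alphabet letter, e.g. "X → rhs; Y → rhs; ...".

A->D, B->BC, C->D, D->A

  step 4 ⇒ step 5: BCDADABCDADD ⇒ BC·D·A·D·A·D·BC·D·A·D·A·A
    A ↦ D
    B ↦ BC
    C ↦ D
    D ↦ A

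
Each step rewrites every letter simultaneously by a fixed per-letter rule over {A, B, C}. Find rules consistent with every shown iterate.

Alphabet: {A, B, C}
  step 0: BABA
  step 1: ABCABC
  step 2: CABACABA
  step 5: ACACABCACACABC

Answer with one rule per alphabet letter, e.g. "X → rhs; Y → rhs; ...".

A->C, B->AB, C->A

  step 1 ⇒ step 2: ABCABC ⇒ C·AB·A·C·AB·A
    A ↦ C
    B ↦ AB
    C ↦ A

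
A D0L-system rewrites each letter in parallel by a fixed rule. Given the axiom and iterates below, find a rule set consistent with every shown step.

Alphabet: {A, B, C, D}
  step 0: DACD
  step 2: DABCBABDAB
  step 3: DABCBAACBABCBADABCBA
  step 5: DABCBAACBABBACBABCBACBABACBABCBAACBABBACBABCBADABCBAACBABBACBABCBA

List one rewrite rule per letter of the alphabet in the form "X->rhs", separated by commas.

A->B, B->CBA, C->A, D->DA

  step 2 ⇒ step 3: DABCBABDAB ⇒ DA·B·CBA·A·CBA·B·CBA·DA·B·CBA
    A ↦ B
    B ↦ CBA
    C ↦ A
    D ↦ DA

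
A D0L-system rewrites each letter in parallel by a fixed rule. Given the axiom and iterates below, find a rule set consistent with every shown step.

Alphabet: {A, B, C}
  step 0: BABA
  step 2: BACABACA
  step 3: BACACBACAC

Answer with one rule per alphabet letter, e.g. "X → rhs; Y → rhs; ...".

A->C, B->BA, C->A

  step 2 ⇒ step 3: BACABACA ⇒ BA·C·A·C·BA·C·A·C
    A ↦ C
    B ↦ BA
    C ↦ A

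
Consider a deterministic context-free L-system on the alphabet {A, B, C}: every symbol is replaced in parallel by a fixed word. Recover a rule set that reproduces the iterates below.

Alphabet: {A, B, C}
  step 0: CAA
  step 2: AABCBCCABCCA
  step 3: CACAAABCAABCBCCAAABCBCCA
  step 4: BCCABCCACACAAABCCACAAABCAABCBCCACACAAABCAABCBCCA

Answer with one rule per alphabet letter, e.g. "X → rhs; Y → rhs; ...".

  step 3 ⇒ step 4: CACAAABCAABCBCCAAABCBCCA ⇒ BC·CA·BC·CA·CA·CA·AA·BC·CA·CA·AA·BC·AA·BC·BC·CA·CA·CA·AA·BC·AA·BC·BC·CA
    A ↦ CA
    B ↦ AA
    C ↦ BC

A->CA, B->AA, C->BC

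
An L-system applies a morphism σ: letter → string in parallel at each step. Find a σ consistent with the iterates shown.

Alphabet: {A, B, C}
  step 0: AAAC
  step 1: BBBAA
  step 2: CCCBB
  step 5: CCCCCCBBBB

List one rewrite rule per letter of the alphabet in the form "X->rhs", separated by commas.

A->B, B->C, C->AA

  step 1 ⇒ step 2: BBBAA ⇒ C·C·C·B·B
    A ↦ B
    B ↦ C
  step 0 ⇒ step 1: AAAC ⇒ B·B·B·AA
    C ↦ AA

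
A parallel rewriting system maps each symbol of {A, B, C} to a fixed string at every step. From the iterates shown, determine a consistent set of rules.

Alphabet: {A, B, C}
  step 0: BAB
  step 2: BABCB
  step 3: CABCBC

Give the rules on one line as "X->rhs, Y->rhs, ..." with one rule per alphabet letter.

  step 2 ⇒ step 3: BABCB ⇒ C·AB·C·B·C
    A ↦ AB
    B ↦ C
    C ↦ B

A->AB, B->C, C->B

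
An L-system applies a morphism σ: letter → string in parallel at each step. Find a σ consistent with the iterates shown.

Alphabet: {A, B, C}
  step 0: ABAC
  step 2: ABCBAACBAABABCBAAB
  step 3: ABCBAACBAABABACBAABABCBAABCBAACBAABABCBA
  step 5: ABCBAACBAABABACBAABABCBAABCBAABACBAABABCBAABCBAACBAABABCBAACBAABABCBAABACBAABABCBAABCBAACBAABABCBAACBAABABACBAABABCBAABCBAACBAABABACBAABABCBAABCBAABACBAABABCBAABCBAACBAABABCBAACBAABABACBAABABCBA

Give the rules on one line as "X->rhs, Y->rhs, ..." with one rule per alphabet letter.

A->AB, B->CBA, C->A

  step 2 ⇒ step 3: ABCBAACBAABABCBAAB ⇒ AB·CBA·A·CBA·AB·AB·A·CBA·AB·AB·CBA·AB·CBA·A·CBA·AB·AB·CBA
    A ↦ AB
    B ↦ CBA
    C ↦ A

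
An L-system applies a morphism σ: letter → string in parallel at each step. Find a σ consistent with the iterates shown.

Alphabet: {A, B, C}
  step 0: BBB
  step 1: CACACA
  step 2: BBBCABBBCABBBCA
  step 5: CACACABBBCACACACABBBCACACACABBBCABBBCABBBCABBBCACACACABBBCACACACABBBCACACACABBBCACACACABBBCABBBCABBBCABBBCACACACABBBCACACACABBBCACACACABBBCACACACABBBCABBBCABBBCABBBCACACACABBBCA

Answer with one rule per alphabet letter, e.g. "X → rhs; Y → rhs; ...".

A->CA, B->CA, C->BBB

  step 1 ⇒ step 2: CACACA ⇒ BBB·CA·BBB·CA·BBB·CA
    A ↦ CA
    C ↦ BBB
  step 0 ⇒ step 1: BBB ⇒ CA·CA·CA
    B ↦ CA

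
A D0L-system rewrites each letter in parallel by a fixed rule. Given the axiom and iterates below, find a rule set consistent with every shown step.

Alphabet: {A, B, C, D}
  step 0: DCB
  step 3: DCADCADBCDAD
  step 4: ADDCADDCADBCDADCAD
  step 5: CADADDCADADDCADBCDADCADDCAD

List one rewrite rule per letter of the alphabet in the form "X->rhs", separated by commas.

  step 4 ⇒ step 5: ADDCADDCADBCDADCAD ⇒ C·AD·AD·D·C·AD·AD·D·C·AD·BC·D·AD·C·AD·D·C·AD
    A ↦ C
    B ↦ BC
    C ↦ D
    D ↦ AD

A->C, B->BC, C->D, D->AD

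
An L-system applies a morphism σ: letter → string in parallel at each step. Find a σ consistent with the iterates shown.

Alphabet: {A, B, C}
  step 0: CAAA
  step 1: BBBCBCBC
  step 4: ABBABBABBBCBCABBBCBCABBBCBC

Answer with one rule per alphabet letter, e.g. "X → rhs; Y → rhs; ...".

  step 0 ⇒ step 1: CAAA ⇒ BB·BC·BC·BC
    A ↦ BC
    C ↦ BB
    B ↦ A  (constrained at step 1)

A->BC, B->A, C->BB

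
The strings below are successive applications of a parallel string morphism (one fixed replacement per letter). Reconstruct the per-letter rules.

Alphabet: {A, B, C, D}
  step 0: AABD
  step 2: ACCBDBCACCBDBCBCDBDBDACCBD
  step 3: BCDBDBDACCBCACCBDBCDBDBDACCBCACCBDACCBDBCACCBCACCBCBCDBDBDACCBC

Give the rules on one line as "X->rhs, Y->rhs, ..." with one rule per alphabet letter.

A->BCD, B->ACC, C->BD, D->BC

  step 2 ⇒ step 3: ACCBDBCACCBDBCBCDBDBDACCBD ⇒ BCD·BD·BD·ACC·BC·ACC·BD·BCD·BD·BD·ACC·BC·ACC·BD·ACC·BD·BC·ACC·BC·ACC·BC·BCD·BD·BD·ACC·BC
    A ↦ BCD
    B ↦ ACC
    C ↦ BD
    D ↦ BC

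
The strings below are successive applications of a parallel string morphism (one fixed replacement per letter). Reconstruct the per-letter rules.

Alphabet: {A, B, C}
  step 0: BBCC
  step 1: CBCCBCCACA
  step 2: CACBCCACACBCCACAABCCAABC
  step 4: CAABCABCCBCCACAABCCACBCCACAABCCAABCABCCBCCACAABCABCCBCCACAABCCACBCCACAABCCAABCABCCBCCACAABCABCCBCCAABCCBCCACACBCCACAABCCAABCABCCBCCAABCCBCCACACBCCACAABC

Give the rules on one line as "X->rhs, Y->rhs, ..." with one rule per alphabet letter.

A->ABC, B->CBC, C->CA

  step 1 ⇒ step 2: CBCCBCCACA ⇒ CA·CBC·CA·CA·CBC·CA·CA·ABC·CA·ABC
    A ↦ ABC
    B ↦ CBC
    C ↦ CA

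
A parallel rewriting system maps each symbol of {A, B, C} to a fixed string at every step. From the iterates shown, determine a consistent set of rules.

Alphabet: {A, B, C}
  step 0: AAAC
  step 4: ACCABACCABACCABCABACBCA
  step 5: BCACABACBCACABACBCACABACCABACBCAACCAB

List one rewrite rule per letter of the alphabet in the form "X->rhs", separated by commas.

  step 4 ⇒ step 5: ACCABACCABACCABCABACBCA ⇒ B·CA·CA·B·AC·B·CA·CA·B·AC·B·CA·CA·B·AC·CA·B·AC·B·CA·AC·CA·B
    A ↦ B
    B ↦ AC
    C ↦ CA

A->B, B->AC, C->CA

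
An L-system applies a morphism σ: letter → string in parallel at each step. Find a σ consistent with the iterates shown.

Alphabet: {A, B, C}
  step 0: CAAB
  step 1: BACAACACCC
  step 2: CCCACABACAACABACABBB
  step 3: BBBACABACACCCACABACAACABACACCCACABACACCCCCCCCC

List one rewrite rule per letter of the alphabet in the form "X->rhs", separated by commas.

A->ACA, B->CCC, C->B

  step 2 ⇒ step 3: CCCACABACAACABACABBB ⇒ B·B·B·ACA·B·ACA·CCC·ACA·B·ACA·ACA·B·ACA·CCC·ACA·B·ACA·CCC·CCC·CCC
    A ↦ ACA
    B ↦ CCC
    C ↦ B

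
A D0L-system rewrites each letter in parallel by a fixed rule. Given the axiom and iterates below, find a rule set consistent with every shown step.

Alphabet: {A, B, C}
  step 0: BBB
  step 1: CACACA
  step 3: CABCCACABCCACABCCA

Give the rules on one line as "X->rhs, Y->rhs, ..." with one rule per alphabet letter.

  step 0 ⇒ step 1: BBB ⇒ CA·CA·CA
    B ↦ CA
    A ↦ B  (constrained at step 1)
    C ↦ BC  (constrained at step 1)

A->B, B->CA, C->BC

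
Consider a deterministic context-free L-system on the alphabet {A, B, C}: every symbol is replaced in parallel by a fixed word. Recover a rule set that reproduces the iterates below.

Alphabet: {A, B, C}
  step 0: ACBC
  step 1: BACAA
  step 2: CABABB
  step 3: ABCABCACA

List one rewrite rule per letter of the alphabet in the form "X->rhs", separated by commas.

A->B, B->CA, C->A

  step 2 ⇒ step 3: CABABB ⇒ A·B·CA·B·CA·CA
    A ↦ B
    B ↦ CA
    C ↦ A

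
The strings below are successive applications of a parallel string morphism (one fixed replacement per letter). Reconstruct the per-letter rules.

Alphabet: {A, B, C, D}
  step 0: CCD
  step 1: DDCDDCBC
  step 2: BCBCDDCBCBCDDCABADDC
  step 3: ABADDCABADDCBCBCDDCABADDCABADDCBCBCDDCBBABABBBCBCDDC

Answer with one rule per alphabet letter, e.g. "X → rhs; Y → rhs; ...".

A->BB, B->ABA, C->DDC, D->BC

  step 2 ⇒ step 3: BCBCDDCBCBCDDCABADDC ⇒ ABA·DDC·ABA·DDC·BC·BC·DDC·ABA·DDC·ABA·DDC·BC·BC·DDC·BB·ABA·BB·BC·BC·DDC
    A ↦ BB
    B ↦ ABA
    C ↦ DDC
    D ↦ BC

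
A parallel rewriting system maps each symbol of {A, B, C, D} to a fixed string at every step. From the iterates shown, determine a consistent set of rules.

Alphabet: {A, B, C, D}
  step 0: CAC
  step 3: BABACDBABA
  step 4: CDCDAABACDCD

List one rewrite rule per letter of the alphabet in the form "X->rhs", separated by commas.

A->D, B->C, C->AA, D->BA

  step 3 ⇒ step 4: BABACDBABA ⇒ C·D·C·D·AA·BA·C·D·C·D
    A ↦ D
    B ↦ C
    C ↦ AA
    D ↦ BA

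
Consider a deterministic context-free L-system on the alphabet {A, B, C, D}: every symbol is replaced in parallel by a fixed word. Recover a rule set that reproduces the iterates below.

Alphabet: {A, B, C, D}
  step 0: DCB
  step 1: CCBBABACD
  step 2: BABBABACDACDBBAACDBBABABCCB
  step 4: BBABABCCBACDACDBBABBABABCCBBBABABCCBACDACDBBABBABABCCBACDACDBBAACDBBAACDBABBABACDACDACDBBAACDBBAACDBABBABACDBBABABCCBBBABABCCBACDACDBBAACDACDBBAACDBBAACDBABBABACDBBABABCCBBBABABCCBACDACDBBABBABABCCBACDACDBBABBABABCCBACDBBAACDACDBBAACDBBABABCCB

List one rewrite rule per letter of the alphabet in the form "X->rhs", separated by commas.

A->BBA, B->ACD, C->BAB, D->CCB

  step 1 ⇒ step 2: CCBBABACD ⇒ BAB·BAB·ACD·ACD·BBA·ACD·BBA·BAB·CCB
    A ↦ BBA
    B ↦ ACD
    C ↦ BAB
    D ↦ CCB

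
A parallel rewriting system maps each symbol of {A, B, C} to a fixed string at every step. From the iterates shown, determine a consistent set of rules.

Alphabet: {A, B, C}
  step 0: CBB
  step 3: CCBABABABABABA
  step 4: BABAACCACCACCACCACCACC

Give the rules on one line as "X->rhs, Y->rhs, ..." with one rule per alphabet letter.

  step 3 ⇒ step 4: CCBABABABABABA ⇒ BA·BA·A·CC·A·CC·A·CC·A·CC·A·CC·A·CC
    A ↦ CC
    B ↦ A
    C ↦ BA

A->CC, B->A, C->BA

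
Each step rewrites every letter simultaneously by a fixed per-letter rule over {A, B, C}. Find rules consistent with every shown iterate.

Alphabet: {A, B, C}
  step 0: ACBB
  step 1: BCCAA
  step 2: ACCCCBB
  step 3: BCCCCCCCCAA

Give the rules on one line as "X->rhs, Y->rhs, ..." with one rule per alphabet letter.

  step 2 ⇒ step 3: ACCCCBB ⇒ B·CC·CC·CC·CC·A·A
    A ↦ B
    B ↦ A
    C ↦ CC

A->B, B->A, C->CC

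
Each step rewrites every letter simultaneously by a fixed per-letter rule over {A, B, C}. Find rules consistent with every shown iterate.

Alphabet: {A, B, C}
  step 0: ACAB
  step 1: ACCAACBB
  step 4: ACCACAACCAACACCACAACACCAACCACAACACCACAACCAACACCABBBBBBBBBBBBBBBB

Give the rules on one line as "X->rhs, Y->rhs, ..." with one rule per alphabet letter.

  step 0 ⇒ step 1: ACAB ⇒ AC·CA·AC·BB
    A ↦ AC
    B ↦ BB
    C ↦ CA

A->AC, B->BB, C->CA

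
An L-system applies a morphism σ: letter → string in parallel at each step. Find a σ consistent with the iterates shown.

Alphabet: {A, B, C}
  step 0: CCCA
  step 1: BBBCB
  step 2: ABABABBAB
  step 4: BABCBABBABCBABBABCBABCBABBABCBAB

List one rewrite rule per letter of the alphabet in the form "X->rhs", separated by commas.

  step 1 ⇒ step 2: BBBCB ⇒ AB·AB·AB·B·AB
    B ↦ AB
    C ↦ B
  step 0 ⇒ step 1: CCCA ⇒ B·B·B·CB
    A ↦ CB

A->CB, B->AB, C->B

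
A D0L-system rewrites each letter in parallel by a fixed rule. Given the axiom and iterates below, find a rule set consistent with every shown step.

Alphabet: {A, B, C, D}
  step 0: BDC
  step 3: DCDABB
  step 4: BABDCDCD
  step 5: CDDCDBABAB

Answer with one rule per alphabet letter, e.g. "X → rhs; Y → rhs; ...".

  step 4 ⇒ step 5: BABDCDCD ⇒ CD·D·CD·B·A·B·A·B
    A ↦ D
    B ↦ CD
    C ↦ A
    D ↦ B

A->D, B->CD, C->A, D->B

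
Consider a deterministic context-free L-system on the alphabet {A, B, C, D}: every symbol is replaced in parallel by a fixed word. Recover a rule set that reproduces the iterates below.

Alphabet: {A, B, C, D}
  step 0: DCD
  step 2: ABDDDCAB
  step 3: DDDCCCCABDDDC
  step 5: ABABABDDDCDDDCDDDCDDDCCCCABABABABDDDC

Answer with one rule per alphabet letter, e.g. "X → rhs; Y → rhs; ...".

A->DD, B->DC, C->AB, D->C

  step 2 ⇒ step 3: ABDDDCAB ⇒ DD·DC·C·C·C·AB·DD·DC
    A ↦ DD
    B ↦ DC
    C ↦ AB
    D ↦ C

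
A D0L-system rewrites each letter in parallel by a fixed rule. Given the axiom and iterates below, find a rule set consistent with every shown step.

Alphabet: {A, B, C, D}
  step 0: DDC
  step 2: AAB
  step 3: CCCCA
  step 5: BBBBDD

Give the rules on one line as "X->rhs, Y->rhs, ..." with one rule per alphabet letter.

A->CC, B->A, C->D, D->B

  step 2 ⇒ step 3: AAB ⇒ CC·CC·A
    A ↦ CC
    B ↦ A
    C ↦ D  (constrained at step 0)
    D ↦ B  (constrained at step 0)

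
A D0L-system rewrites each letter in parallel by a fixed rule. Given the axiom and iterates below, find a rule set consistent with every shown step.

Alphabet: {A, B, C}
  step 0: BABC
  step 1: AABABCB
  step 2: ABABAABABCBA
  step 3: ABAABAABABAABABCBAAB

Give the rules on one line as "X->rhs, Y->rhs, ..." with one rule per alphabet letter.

A->AB, B->A, C->BCB

  step 2 ⇒ step 3: ABABAABABCBA ⇒ AB·A·AB·A·AB·AB·A·AB·A·BCB·A·AB
    A ↦ AB
    B ↦ A
    C ↦ BCB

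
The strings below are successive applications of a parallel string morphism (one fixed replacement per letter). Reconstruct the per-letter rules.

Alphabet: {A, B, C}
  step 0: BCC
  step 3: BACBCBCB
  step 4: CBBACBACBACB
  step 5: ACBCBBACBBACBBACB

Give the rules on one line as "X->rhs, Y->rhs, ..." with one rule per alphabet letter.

A->B, B->CB, C->A

  step 4 ⇒ step 5: CBBACBACBACB ⇒ A·CB·CB·B·A·CB·B·A·CB·B·A·CB
    A ↦ B
    B ↦ CB
    C ↦ A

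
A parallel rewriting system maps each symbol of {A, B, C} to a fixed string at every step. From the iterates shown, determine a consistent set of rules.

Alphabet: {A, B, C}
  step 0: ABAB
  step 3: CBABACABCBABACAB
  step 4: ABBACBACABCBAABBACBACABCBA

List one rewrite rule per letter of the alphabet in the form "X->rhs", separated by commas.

A->C, B->BA, C->AB

  step 3 ⇒ step 4: CBABACABCBABACAB ⇒ AB·BA·C·BA·C·AB·C·BA·AB·BA·C·BA·C·AB·C·BA
    A ↦ C
    B ↦ BA
    C ↦ AB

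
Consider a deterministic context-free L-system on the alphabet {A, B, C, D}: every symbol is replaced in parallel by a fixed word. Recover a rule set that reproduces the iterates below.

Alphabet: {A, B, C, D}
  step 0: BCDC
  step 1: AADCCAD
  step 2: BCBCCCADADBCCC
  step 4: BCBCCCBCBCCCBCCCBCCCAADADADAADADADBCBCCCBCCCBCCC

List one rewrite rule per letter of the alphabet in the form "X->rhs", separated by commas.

A->BC, B->A, C->AD, D->CC

  step 1 ⇒ step 2: AADCCAD ⇒ BC·BC·CC·AD·AD·BC·CC
    A ↦ BC
    C ↦ AD
    D ↦ CC
  step 0 ⇒ step 1: BCDC ⇒ A·AD·CC·AD
    B ↦ A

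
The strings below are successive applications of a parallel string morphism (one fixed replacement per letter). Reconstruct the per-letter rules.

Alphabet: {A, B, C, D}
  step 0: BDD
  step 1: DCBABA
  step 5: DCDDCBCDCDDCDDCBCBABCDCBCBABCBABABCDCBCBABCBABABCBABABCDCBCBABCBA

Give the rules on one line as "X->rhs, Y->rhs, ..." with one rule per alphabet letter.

A->D, B->DC, C->BC, D->BA

  step 0 ⇒ step 1: BDD ⇒ DC·BA·BA
    B ↦ DC
    D ↦ BA
    A ↦ D  (constrained at step 1)
    C ↦ BC  (constrained at step 1)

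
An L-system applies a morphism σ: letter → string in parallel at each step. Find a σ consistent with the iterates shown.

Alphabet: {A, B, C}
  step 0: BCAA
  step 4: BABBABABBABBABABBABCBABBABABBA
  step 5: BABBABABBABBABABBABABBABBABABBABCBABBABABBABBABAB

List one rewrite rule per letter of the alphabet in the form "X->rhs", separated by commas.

A->B, B->BA, C->BC

  step 4 ⇒ step 5: BABBABABBABBABABBABCBABBABABBA ⇒ BA·B·BA·BA·B·BA·B·BA·BA·B·BA·BA·B·BA·B·BA·BA·B·BA·BC·BA·B·BA·BA·B·BA·B·BA·BA·B
    A ↦ B
    B ↦ BA
    C ↦ BC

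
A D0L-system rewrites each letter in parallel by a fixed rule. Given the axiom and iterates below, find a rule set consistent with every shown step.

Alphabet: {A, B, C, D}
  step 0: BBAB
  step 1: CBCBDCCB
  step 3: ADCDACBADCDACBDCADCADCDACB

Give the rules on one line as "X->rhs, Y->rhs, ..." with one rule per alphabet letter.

A->DC, B->CB, C->DA, D->A

  step 0 ⇒ step 1: BBAB ⇒ CB·CB·DC·CB
    A ↦ DC
    B ↦ CB
    C ↦ DA  (constrained at step 1)
    D ↦ A  (constrained at step 1)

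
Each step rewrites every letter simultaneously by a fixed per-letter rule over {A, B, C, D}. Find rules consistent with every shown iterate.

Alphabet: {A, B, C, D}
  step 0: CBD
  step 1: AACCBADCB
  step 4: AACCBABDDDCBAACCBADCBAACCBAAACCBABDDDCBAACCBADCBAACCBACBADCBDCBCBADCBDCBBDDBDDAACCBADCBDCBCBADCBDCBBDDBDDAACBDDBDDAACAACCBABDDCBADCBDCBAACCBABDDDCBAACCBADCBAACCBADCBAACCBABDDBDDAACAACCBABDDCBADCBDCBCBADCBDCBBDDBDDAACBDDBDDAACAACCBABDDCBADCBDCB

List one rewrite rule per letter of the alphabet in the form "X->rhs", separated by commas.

  step 0 ⇒ step 1: CBD ⇒ AAC·CBA·DCB
    B ↦ CBA
    C ↦ AAC
    D ↦ DCB
    A ↦ BDD  (constrained at step 1)

A->BDD, B->CBA, C->AAC, D->DCB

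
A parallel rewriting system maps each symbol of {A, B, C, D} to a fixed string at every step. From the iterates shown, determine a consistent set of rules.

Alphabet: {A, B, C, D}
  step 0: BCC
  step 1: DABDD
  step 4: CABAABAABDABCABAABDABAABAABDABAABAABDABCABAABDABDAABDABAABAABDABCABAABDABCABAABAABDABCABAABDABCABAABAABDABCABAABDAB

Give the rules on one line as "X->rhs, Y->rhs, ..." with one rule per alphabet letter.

  step 0 ⇒ step 1: BCC ⇒ DAB·D·D
    B ↦ DAB
    C ↦ D
    A ↦ AAB  (constrained at step 1)
    D ↦ CAB  (constrained at step 1)

A->AAB, B->DAB, C->D, D->CAB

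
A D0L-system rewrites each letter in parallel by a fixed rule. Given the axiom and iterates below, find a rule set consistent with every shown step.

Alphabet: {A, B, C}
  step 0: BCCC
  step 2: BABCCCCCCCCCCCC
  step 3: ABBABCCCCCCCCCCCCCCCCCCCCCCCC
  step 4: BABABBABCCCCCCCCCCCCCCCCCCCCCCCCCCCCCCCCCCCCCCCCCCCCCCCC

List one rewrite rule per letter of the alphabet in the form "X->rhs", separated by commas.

A->B, B->AB, C->CC

  step 3 ⇒ step 4: ABBABCCCCCCCCCCCCCCCCCCCCCCCC ⇒ B·AB·AB·B·AB·CC·CC·CC·CC·CC·CC·CC·CC·CC·CC·CC·CC·CC·CC·CC·CC·CC·CC·CC·CC·CC·CC·CC·CC
    A ↦ B
    B ↦ AB
    C ↦ CC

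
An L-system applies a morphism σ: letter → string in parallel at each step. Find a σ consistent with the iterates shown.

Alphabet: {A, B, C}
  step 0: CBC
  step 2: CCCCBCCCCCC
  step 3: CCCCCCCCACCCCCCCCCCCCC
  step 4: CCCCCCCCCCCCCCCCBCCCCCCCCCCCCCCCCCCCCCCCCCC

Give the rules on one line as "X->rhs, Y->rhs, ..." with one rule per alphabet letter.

  step 3 ⇒ step 4: CCCCCCCCACCCCCCCCCCCCC ⇒ CC·CC·CC·CC·CC·CC·CC·CC·B·CC·CC·CC·CC·CC·CC·CC·CC·CC·CC·CC·CC·CC
    A ↦ B
    C ↦ CC
  step 2 ⇒ step 3: CCCCBCCCCCC ⇒ CC·CC·CC·CC·AC·CC·CC·CC·CC·CC·CC
    B ↦ AC

A->B, B->AC, C->CC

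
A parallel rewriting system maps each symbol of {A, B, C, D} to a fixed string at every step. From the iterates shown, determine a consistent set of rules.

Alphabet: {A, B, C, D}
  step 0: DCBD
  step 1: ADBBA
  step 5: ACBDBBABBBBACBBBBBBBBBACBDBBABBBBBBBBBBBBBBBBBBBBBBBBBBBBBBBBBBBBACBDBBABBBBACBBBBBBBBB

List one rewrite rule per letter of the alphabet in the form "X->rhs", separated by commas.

A->ACB, B->BB, C->D, D->A

  step 0 ⇒ step 1: DCBD ⇒ A·D·BB·A
    B ↦ BB
    C ↦ D
    D ↦ A
    A ↦ ACB  (constrained at step 1)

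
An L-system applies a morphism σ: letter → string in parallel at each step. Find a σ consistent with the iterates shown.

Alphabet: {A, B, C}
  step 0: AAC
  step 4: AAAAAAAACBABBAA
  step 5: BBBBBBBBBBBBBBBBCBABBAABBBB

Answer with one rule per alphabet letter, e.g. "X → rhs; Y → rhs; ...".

  step 4 ⇒ step 5: AAAAAAAACBABBAA ⇒ BB·BB·BB·BB·BB·BB·BB·BB·CB·A·BB·A·A·BB·BB
    A ↦ BB
    B ↦ A
    C ↦ CB

A->BB, B->A, C->CB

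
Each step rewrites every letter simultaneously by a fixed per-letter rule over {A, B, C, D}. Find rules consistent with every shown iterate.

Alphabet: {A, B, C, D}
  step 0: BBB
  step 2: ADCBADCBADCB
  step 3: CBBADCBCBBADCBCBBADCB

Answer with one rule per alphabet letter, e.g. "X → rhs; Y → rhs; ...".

A->CB, B->CB, C->AD, D->B

  step 2 ⇒ step 3: ADCBADCBADCB ⇒ CB·B·AD·CB·CB·B·AD·CB·CB·B·AD·CB
    A ↦ CB
    B ↦ CB
    C ↦ AD
    D ↦ B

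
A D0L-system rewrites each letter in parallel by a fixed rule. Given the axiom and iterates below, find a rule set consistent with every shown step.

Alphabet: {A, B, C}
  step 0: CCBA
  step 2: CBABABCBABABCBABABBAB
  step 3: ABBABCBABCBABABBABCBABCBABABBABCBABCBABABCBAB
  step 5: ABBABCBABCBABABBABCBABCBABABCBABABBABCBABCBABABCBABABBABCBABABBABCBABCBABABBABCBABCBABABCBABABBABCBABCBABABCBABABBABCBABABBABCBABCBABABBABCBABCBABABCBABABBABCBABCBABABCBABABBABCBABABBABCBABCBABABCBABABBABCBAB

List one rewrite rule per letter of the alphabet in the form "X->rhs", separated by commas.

A->CB, B->AB, C->ABB

  step 2 ⇒ step 3: CBABABCBABABCBABABBAB ⇒ ABB·AB·CB·AB·CB·AB·ABB·AB·CB·AB·CB·AB·ABB·AB·CB·AB·CB·AB·AB·CB·AB
    A ↦ CB
    B ↦ AB
    C ↦ ABB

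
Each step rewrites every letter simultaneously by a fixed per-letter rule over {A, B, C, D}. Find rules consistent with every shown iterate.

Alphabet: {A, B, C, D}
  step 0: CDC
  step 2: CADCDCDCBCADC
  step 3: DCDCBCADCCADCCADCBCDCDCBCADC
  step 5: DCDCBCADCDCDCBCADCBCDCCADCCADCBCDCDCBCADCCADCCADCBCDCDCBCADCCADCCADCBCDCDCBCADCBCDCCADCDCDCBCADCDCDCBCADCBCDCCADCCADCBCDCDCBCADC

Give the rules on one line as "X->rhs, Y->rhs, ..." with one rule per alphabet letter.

A->DCB, B->BC, C->DC, D->CA

  step 2 ⇒ step 3: CADCDCDCBCADC ⇒ DC·DCB·CA·DC·CA·DC·CA·DC·BC·DC·DCB·CA·DC
    A ↦ DCB
    B ↦ BC
    C ↦ DC
    D ↦ CA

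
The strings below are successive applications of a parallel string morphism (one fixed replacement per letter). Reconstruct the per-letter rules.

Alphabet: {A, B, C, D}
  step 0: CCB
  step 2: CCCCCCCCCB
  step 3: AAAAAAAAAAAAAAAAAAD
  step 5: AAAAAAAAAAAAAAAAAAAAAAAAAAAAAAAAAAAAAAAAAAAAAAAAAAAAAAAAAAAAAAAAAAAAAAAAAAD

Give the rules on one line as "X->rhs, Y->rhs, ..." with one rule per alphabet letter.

A->CC, B->D, C->AA, D->CB

  step 2 ⇒ step 3: CCCCCCCCCB ⇒ AA·AA·AA·AA·AA·AA·AA·AA·AA·D
    B ↦ D
    C ↦ AA
    A ↦ CC  (constrained at step 3)
    D ↦ CB  (constrained at step 3)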